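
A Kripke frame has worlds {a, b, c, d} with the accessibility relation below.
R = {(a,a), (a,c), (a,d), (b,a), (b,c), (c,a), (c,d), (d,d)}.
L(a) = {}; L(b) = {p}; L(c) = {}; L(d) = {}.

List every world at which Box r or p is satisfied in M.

b

Let φ = Box r or p. Evaluate φ at each world:
  a (successors {a, c, d}): φ is false.
  b (successors {a, c}): φ is true.
  c (successors {a, d}): φ is false.
  d (successors {d}): φ is false.
For instance, at a:
  At a: Box r is false, p is false, so Box r or p is false.
    At a: Box r requires r at every successor {a, c, d}.
      r fails at a, so Box r is false at a.
Satisfying worlds: {b}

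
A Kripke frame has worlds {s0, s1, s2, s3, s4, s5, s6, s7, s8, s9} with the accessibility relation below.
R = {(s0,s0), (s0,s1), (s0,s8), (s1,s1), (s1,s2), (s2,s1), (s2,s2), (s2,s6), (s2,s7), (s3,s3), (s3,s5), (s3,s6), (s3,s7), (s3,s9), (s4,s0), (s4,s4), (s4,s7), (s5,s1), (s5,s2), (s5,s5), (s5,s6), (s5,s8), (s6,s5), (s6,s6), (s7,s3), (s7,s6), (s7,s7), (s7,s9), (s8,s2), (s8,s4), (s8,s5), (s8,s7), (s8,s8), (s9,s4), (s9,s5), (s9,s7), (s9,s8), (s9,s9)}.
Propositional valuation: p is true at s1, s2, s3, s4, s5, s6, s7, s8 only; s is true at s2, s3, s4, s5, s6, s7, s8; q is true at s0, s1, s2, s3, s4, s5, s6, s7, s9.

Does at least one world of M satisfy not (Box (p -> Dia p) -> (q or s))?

No

Let φ = not (Box (p -> Dia p) -> (q or s)). Evaluate φ at each world:
  s0 (successors {s0, s1, s8}): φ is false.
  s1 (successors {s1, s2}): φ is false.
  s2 (successors {s1, s2, s6, s7}): φ is false.
  s3 (successors {s3, s5, s6, s7, s9}): φ is false.
  s4 (successors {s0, s4, s7}): φ is false.
  s5 (successors {s1, s2, s5, s6, s8}): φ is false.
  s6 (successors {s5, s6}): φ is false.
  s7 (successors {s3, s6, s7, s9}): φ is false.
  s8 (successors {s2, s4, s5, s7, s8}): φ is false.
  s9 (successors {s4, s5, s7, s8, s9}): φ is false.
For instance, at s1:
  At s1: Box (p -> Dia p) -> (q or s) is true, so not (Box (p -> Dia p) -> (q or s)) is false.
    At s1: Box (p -> Dia p) is true, q or s is true, so Box (p -> Dia p) -> (q or s) is true.
      At s1: Box (p -> Dia p) requires p -> Dia p at every successor {s1, s2}.
        At s1: p -> Dia p is true.
        At s2: p -> Dia p is true.
      So Box (p -> Dia p) is true at s1.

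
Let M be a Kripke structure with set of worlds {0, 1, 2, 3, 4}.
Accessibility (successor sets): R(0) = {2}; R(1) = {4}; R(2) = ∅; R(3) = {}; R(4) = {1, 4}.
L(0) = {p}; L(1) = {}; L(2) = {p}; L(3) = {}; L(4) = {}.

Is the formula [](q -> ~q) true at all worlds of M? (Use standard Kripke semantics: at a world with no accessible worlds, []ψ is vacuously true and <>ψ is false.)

Let φ = [](q -> ~q). Evaluate φ at each world:
  0 (successors {2}): φ is true.
  1 (successors {4}): φ is true.
  2 (successors ∅): φ is true.
  3 (successors ∅): φ is true.
  4 (successors {1, 4}): φ is true.
For instance, at 1:
  At 1: [](q -> ~q) requires q -> ~q at every successor {4}.
    At 4: q -> ~q is true.
  So [](q -> ~q) is true at 1.

Yes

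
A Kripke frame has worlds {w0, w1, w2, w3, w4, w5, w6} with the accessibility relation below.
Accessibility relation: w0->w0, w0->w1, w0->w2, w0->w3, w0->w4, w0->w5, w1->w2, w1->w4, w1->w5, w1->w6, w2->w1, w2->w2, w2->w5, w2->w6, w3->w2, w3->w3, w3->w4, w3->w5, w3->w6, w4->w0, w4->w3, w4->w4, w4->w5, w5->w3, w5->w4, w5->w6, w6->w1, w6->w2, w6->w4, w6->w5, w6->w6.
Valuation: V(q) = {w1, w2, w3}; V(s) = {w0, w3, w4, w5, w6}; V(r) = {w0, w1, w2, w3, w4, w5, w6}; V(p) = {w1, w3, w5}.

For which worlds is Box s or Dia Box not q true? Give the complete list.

w4, w5

Let φ = Box s or Dia Box not q. Evaluate φ at each world:
  w0 (successors {w0, w1, w2, w3, w4, w5}): φ is false.
  w1 (successors {w2, w4, w5, w6}): φ is false.
  w2 (successors {w1, w2, w5, w6}): φ is false.
  w3 (successors {w2, w3, w4, w5, w6}): φ is false.
  w4 (successors {w0, w3, w4, w5}): φ is true.
  w5 (successors {w3, w4, w6}): φ is true.
  w6 (successors {w1, w2, w4, w5, w6}): φ is false.
For instance, at w2:
  At w2: Box s is false, Dia Box not q is false, so Box s or Dia Box not q is false.
    At w2: Box s requires s at every successor {w1, w2, w5, w6}.
      s fails at w1, so Box s is false at w2.
    At w2: Dia Box not q requires Box not q at some successor in {w1, w2, w5, w6}.
      At w1: Box not q is false.
      At w2: Box not q is false.
      At w5: Box not q is false.
      At w6: Box not q is false.
    So Dia Box not q is false at w2.
Satisfying worlds: {w4, w5}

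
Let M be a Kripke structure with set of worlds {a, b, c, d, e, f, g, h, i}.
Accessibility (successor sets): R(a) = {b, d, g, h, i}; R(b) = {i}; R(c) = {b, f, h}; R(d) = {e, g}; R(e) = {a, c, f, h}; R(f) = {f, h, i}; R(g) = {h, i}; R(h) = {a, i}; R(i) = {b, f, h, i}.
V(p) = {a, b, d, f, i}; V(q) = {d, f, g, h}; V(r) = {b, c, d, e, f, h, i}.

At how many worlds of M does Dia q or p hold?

Recall that Dia ψ holds at a world iff ψ holds at some accessible world.
Let φ = Dia q or p. Evaluate φ at each world:
  a (successors {b, d, g, h, i}): φ is true.
  b (successors {i}): φ is true.
  c (successors {b, f, h}): φ is true.
  d (successors {e, g}): φ is true.
  e (successors {a, c, f, h}): φ is true.
  f (successors {f, h, i}): φ is true.
  g (successors {h, i}): φ is true.
  h (successors {a, i}): φ is false.
  i (successors {b, f, h, i}): φ is true.
For instance, at h:
  At h: Dia q is false, p is false, so Dia q or p is false.
    At h: Dia q requires q at some successor in {a, i}.
      At a: q is false.
      At i: q is false.
    So Dia q is false at h.
Satisfying worlds: {a, b, c, d, e, f, g, i}

8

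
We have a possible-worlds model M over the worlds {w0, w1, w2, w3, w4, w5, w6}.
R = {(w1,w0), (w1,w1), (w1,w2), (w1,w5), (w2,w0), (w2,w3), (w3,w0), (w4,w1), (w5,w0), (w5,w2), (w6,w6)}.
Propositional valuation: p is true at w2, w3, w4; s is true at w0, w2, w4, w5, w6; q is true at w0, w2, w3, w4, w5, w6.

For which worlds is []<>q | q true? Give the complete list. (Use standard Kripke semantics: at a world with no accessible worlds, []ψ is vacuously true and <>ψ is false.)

Let φ = []<>q | q. Evaluate φ at each world:
  w0 (successors ∅): φ is true.
  w1 (successors {w0, w1, w2, w5}): φ is false.
  w2 (successors {w0, w3}): φ is true.
  w3 (successors {w0}): φ is true.
  w4 (successors {w1}): φ is true.
  w5 (successors {w0, w2}): φ is true.
  w6 (successors {w6}): φ is true.
For instance, at w3:
  At w3: []<>q is false, q is true, so []<>q | q is true.
    At w3: []<>q requires <>q at every successor {w0}.
      <>q fails at w0, so []<>q is false at w3.
Satisfying worlds: {w0, w2, w3, w4, w5, w6}

w0, w2, w3, w4, w5, w6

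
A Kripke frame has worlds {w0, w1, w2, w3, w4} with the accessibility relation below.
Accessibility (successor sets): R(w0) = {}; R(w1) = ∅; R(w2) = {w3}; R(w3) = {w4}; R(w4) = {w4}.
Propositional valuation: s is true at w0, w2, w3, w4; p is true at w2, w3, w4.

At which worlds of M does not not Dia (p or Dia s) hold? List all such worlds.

Recall that Dia ψ holds at a world iff ψ holds at some accessible world.
Let φ = not not Dia (p or Dia s). Evaluate φ at each world:
  w0 (successors ∅): φ is false.
  w1 (successors ∅): φ is false.
  w2 (successors {w3}): φ is true.
  w3 (successors {w4}): φ is true.
  w4 (successors {w4}): φ is true.
For instance, at w4:
  At w4: not Dia (p or Dia s) is false, so not not Dia (p or Dia s) is true.
    At w4: Dia (p or Dia s) is true, so not Dia (p or Dia s) is false.
      At w4: Dia (p or Dia s) requires p or Dia s at some successor in {w4}.
        p or Dia s holds at w4, so Dia (p or Dia s) is true at w4.
Satisfying worlds: {w2, w3, w4}

w2, w3, w4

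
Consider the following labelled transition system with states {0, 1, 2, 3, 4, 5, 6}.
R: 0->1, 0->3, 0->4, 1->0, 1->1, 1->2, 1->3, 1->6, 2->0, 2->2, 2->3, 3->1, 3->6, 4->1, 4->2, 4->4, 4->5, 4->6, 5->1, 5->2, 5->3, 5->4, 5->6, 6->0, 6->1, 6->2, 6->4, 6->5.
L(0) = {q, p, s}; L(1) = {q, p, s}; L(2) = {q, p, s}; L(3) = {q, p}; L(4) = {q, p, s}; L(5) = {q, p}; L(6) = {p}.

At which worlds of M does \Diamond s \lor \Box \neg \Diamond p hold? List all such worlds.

Recall that \Box ψ holds at a world iff ψ holds at every accessible world, and \Diamond ψ holds iff ψ holds at some accessible world.
Let φ = \Diamond s \lor \Box \neg \Diamond p. Evaluate φ at each world:
  0 (successors {1, 3, 4}): φ is true.
  1 (successors {0, 1, 2, 3, 6}): φ is true.
  2 (successors {0, 2, 3}): φ is true.
  3 (successors {1, 6}): φ is true.
  4 (successors {1, 2, 4, 5, 6}): φ is true.
  5 (successors {1, 2, 3, 4, 6}): φ is true.
  6 (successors {0, 1, 2, 4, 5}): φ is true.
For instance, at 0:
  At 0: \Diamond s is true, \Box \neg \Diamond p is false, so \Diamond s \lor \Box \neg \Diamond p is true.
    At 0: \Diamond s requires s at some successor in {1, 3, 4}.
      s holds at 1, so \Diamond s is true at 0.
    At 0: \Box \neg \Diamond p requires \neg \Diamond p at every successor {1, 3, 4}.
      \neg \Diamond p fails at 1, so \Box \neg \Diamond p is false at 0.
Satisfying worlds: {0, 1, 2, 3, 4, 5, 6}

0, 1, 2, 3, 4, 5, 6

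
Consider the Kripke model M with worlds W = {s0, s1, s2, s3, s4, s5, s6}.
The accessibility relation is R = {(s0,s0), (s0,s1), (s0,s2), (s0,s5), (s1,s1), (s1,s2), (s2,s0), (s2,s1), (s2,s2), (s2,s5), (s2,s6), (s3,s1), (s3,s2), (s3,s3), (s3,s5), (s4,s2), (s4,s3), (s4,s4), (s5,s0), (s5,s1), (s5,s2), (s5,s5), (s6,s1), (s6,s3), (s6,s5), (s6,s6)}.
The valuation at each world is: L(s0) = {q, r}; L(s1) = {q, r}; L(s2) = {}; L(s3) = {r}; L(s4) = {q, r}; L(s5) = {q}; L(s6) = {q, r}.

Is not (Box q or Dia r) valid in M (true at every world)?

Let φ = not (Box q or Dia r). Evaluate φ at each world:
  s0 (successors {s0, s1, s2, s5}): φ is false.
  s1 (successors {s1, s2}): φ is false.
  s2 (successors {s0, s1, s2, s5, s6}): φ is false.
  s3 (successors {s1, s2, s3, s5}): φ is false.
  s4 (successors {s2, s3, s4}): φ is false.
  s5 (successors {s0, s1, s2, s5}): φ is false.
  s6 (successors {s1, s3, s5, s6}): φ is false.
Detail at s0 (counterexample):
  At s0: Box q or Dia r is true, so not (Box q or Dia r) is false.
    At s0: Box q is false, Dia r is true, so Box q or Dia r is true.
      At s0: Box q requires q at every successor {s0, s1, s2, s5}.
        q fails at s2, so Box q is false at s0.
      At s0: Dia r requires r at some successor in {s0, s1, s2, s5}.
        r holds at s0, so Dia r is true at s0.

No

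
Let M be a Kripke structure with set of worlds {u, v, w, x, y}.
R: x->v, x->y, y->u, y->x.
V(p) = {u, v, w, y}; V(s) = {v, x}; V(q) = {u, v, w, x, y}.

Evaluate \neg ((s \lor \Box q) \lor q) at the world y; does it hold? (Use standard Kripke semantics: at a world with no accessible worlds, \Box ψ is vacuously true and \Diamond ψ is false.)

At y: (s \lor \Box q) \lor q is true, so \neg ((s \lor \Box q) \lor q) is false.
  At y: s \lor \Box q is true, q is true, so (s \lor \Box q) \lor q is true.
    At y: s is false, \Box q is true, so s \lor \Box q is true.
      At y: \Box q requires q at every successor {u, x}.
        At u: q is true.
        At x: q is true.
      So \Box q is true at y.

No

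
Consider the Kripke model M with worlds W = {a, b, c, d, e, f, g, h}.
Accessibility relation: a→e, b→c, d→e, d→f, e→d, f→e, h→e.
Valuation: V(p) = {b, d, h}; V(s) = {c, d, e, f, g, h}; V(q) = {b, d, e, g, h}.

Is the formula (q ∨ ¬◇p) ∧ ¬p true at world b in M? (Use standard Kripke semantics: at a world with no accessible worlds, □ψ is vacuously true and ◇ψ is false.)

No

At b: q ∨ ¬◇p is true, ¬p is false, so (q ∨ ¬◇p) ∧ ¬p is false.
  At b: q is true, ¬◇p is true, so q ∨ ¬◇p is true.
    At b: ◇p is false, so ¬◇p is true.
      At b: ◇p requires p at some successor in {c}.
        At c: p is false.
      So ◇p is false at b.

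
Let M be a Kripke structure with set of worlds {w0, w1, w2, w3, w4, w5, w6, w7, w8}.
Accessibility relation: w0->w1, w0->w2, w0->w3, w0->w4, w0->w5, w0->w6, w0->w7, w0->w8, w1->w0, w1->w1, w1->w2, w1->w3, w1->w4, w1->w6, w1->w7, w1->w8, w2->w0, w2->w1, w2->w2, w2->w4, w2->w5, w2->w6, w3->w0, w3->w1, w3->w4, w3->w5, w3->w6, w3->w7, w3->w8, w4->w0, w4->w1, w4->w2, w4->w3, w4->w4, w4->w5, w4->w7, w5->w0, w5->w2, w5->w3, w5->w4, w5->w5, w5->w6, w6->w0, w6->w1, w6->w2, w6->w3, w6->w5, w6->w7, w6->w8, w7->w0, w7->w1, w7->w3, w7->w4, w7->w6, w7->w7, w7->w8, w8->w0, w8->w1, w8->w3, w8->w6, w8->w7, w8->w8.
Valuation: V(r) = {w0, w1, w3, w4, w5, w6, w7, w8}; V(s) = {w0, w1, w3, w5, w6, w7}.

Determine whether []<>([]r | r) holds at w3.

Yes

At w3: []<>([]r | r) requires <>([]r | r) at every successor {w0, w1, w4, w5, w6, w7, w8}.
  At w0: <>([]r | r) is true.
  At w1: <>([]r | r) is true.
  At w4: <>([]r | r) is true.
  At w5: <>([]r | r) is true.
  At w6: <>([]r | r) is true.
  At w7: <>([]r | r) is true.
  At w8: <>([]r | r) is true.
So []<>([]r | r) is true at w3.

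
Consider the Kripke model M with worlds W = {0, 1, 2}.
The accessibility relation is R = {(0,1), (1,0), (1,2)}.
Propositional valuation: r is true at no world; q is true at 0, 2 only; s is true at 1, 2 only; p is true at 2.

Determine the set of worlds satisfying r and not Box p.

Let φ = r and not Box p. Evaluate φ at each world:
  0 (successors {1}): φ is false.
  1 (successors {0, 2}): φ is false.
  2 (successors ∅): φ is false.
For instance, at 1:
  At 1: r is false, not Box p is true, so r and not Box p is false.
    At 1: Box p is false, so not Box p is true.
      At 1: Box p requires p at every successor {0, 2}.
        p fails at 0, so Box p is false at 1.
Satisfying worlds: none.

none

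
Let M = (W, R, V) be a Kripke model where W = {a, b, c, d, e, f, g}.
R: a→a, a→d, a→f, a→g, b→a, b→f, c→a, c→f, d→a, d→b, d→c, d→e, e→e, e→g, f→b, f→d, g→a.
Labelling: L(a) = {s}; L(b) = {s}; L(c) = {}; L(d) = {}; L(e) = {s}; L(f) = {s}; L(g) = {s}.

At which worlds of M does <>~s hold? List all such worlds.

Let φ = <>~s. Evaluate φ at each world:
  a (successors {a, d, f, g}): φ is true.
  b (successors {a, f}): φ is false.
  c (successors {a, f}): φ is false.
  d (successors {a, b, c, e}): φ is true.
  e (successors {e, g}): φ is false.
  f (successors {b, d}): φ is true.
  g (successors {a}): φ is false.
For instance, at a:
  At a: <>~s requires ~s at some successor in {a, d, f, g}.
    ~s holds at d, so <>~s is true at a.
Satisfying worlds: {a, d, f}

a, d, f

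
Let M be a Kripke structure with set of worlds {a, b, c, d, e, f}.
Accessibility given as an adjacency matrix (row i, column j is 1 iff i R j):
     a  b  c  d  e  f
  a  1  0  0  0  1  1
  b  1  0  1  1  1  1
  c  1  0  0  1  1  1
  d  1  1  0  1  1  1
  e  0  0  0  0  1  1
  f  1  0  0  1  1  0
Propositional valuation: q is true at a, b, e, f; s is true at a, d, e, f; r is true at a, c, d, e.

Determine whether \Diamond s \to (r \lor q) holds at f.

Yes

At f: \Diamond s is true, r \lor q is true, so \Diamond s \to (r \lor q) is true.
  At f: \Diamond s requires s at some successor in {a, d, e}.
    s holds at a, so \Diamond s is true at f.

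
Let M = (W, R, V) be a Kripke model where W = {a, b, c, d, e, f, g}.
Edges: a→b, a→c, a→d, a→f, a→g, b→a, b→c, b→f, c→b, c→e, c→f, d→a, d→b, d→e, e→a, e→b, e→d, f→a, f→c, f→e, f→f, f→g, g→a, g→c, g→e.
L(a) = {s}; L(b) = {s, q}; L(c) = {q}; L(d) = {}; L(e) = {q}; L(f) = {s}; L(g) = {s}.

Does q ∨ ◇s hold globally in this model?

Yes

Let φ = q ∨ ◇s. Evaluate φ at each world:
  a (successors {b, c, d, f, g}): φ is true.
  b (successors {a, c, f}): φ is true.
  c (successors {b, e, f}): φ is true.
  d (successors {a, b, e}): φ is true.
  e (successors {a, b, d}): φ is true.
  f (successors {a, c, e, f, g}): φ is true.
  g (successors {a, c, e}): φ is true.
For instance, at c:
  At c: q is true, ◇s is true, so q ∨ ◇s is true.
    At c: ◇s requires s at some successor in {b, e, f}.
      s holds at b, so ◇s is true at c.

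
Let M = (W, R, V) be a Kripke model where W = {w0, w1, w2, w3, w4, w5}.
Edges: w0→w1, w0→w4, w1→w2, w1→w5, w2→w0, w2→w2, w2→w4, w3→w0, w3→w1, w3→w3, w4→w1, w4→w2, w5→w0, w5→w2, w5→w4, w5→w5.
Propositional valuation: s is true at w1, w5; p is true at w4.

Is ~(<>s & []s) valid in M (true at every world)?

Recall that []ψ holds at a world iff ψ holds at every accessible world, and <>ψ holds iff ψ holds at some accessible world.
Let φ = ~(<>s & []s). Evaluate φ at each world:
  w0 (successors {w1, w4}): φ is true.
  w1 (successors {w2, w5}): φ is true.
  w2 (successors {w0, w2, w4}): φ is true.
  w3 (successors {w0, w1, w3}): φ is true.
  w4 (successors {w1, w2}): φ is true.
  w5 (successors {w0, w2, w4, w5}): φ is true.
For instance, at w2:
  At w2: <>s & []s is false, so ~(<>s & []s) is true.
    At w2: <>s is false, []s is false, so <>s & []s is false.
      At w2: <>s requires s at some successor in {w0, w2, w4}.
        At w0: s is false.
        At w2: s is false.
        At w4: s is false.
      So <>s is false at w2.
      At w2: []s requires s at every successor {w0, w2, w4}.
        s fails at w0, so []s is false at w2.

Yes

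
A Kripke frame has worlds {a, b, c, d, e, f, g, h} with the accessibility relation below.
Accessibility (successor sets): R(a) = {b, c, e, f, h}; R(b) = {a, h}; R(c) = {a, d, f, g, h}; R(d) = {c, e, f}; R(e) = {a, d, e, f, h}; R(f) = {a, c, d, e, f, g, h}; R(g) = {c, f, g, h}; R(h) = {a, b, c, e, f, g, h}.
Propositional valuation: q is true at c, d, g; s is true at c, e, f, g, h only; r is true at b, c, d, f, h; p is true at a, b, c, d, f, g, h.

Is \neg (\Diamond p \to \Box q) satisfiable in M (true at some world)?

Let φ = \neg (\Diamond p \to \Box q). Evaluate φ at each world:
  a (successors {b, c, e, f, h}): φ is true.
  b (successors {a, h}): φ is true.
  c (successors {a, d, f, g, h}): φ is true.
  d (successors {c, e, f}): φ is true.
  e (successors {a, d, e, f, h}): φ is true.
  f (successors {a, c, d, e, f, g, h}): φ is true.
  g (successors {c, f, g, h}): φ is true.
  h (successors {a, b, c, e, f, g, h}): φ is true.
Detail at a (witness):
  At a: \Diamond p \to \Box q is false, so \neg (\Diamond p \to \Box q) is true.
    At a: \Diamond p is true, \Box q is false, so \Diamond p \to \Box q is false.
      At a: \Diamond p requires p at some successor in {b, c, e, f, h}.
        p holds at b, so \Diamond p is true at a.
      At a: \Box q requires q at every successor {b, c, e, f, h}.
        q fails at b, so \Box q is false at a.

Yes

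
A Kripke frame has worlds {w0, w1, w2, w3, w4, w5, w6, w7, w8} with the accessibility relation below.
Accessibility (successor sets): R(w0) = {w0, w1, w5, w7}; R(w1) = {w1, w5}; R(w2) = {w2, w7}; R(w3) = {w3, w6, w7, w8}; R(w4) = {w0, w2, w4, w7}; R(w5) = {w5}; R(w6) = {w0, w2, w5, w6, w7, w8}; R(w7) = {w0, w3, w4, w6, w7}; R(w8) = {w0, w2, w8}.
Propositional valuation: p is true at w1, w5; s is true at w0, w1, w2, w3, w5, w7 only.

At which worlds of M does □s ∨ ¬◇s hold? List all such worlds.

w0, w1, w2, w5

Let φ = □s ∨ ¬◇s. Evaluate φ at each world:
  w0 (successors {w0, w1, w5, w7}): φ is true.
  w1 (successors {w1, w5}): φ is true.
  w2 (successors {w2, w7}): φ is true.
  w3 (successors {w3, w6, w7, w8}): φ is false.
  w4 (successors {w0, w2, w4, w7}): φ is false.
  w5 (successors {w5}): φ is true.
  w6 (successors {w0, w2, w5, w6, w7, w8}): φ is false.
  w7 (successors {w0, w3, w4, w6, w7}): φ is false.
  w8 (successors {w0, w2, w8}): φ is false.
For instance, at w0:
  At w0: □s is true, ¬◇s is false, so □s ∨ ¬◇s is true.
    At w0: □s requires s at every successor {w0, w1, w5, w7}.
      At w0: s is true.
      At w1: s is true.
      At w5: s is true.
      At w7: s is true.
    So □s is true at w0.
    At w0: ◇s is true, so ¬◇s is false.
      At w0: ◇s requires s at some successor in {w0, w1, w5, w7}.
        s holds at w0, so ◇s is true at w0.
Satisfying worlds: {w0, w1, w2, w5}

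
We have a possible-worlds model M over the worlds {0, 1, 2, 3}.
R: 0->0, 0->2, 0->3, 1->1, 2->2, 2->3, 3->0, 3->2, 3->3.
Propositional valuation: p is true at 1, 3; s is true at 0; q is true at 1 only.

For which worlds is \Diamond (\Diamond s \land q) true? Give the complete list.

Let φ = \Diamond (\Diamond s \land q). Evaluate φ at each world:
  0 (successors {0, 2, 3}): φ is false.
  1 (successors {1}): φ is false.
  2 (successors {2, 3}): φ is false.
  3 (successors {0, 2, 3}): φ is false.
For instance, at 3:
  At 3: \Diamond (\Diamond s \land q) requires \Diamond s \land q at some successor in {0, 2, 3}.
    At 0: \Diamond s \land q is false.
    At 2: \Diamond s \land q is false.
    At 3: \Diamond s \land q is false.
  So \Diamond (\Diamond s \land q) is false at 3.
Satisfying worlds: none.

none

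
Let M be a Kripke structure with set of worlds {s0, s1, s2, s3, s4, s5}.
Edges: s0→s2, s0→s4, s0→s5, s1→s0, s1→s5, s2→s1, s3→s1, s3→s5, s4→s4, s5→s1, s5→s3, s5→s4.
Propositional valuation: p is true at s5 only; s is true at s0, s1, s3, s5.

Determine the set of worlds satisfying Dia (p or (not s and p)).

Let φ = Dia (p or (not s and p)). Evaluate φ at each world:
  s0 (successors {s2, s4, s5}): φ is true.
  s1 (successors {s0, s5}): φ is true.
  s2 (successors {s1}): φ is false.
  s3 (successors {s1, s5}): φ is true.
  s4 (successors {s4}): φ is false.
  s5 (successors {s1, s3, s4}): φ is false.
For instance, at s3:
  At s3: Dia (p or (not s and p)) requires p or (not s and p) at some successor in {s1, s5}.
    p or (not s and p) holds at s5, so Dia (p or (not s and p)) is true at s3.
Satisfying worlds: {s0, s1, s3}

s0, s1, s3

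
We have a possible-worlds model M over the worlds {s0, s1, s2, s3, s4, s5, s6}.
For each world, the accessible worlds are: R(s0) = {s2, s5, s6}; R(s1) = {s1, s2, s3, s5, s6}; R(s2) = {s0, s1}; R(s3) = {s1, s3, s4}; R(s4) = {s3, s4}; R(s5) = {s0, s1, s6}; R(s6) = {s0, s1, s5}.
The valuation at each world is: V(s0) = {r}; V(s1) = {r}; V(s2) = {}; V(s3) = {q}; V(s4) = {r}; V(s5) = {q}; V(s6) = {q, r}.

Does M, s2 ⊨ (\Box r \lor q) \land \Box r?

Yes

Recall that \Box ψ holds at a world iff ψ holds at every accessible world, and \Diamond ψ holds iff ψ holds at some accessible world.
At s2: \Box r \lor q is true, \Box r is true, so (\Box r \lor q) \land \Box r is true.
  At s2: \Box r is true, q is false, so \Box r \lor q is true.
    At s2: \Box r requires r at every successor {s0, s1}.
      At s0: r is true.
      At s1: r is true.
    So \Box r is true at s2.
  At s2: \Box r requires r at every successor {s0, s1}.
    At s0: r is true.
    At s1: r is true.
  So \Box r is true at s2.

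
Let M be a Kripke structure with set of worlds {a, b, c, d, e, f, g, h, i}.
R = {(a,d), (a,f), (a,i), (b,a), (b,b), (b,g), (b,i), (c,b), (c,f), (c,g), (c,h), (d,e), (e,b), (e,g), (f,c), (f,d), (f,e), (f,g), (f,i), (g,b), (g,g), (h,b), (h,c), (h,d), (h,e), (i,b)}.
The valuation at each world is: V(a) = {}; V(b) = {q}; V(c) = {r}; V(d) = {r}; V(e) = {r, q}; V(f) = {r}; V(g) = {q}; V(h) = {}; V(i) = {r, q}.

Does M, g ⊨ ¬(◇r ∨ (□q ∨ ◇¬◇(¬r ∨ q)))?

No

Recall that □ψ holds at a world iff ψ holds at every accessible world, and ◇ψ holds iff ψ holds at some accessible world.
At g: ◇r ∨ (□q ∨ ◇¬◇(¬r ∨ q)) is true, so ¬(◇r ∨ (□q ∨ ◇¬◇(¬r ∨ q))) is false.
  At g: ◇r is false, □q ∨ ◇¬◇(¬r ∨ q) is true, so ◇r ∨ (□q ∨ ◇¬◇(¬r ∨ q)) is true.
    At g: ◇r requires r at some successor in {b, g}.
      At b: r is false.
      At g: r is false.
    So ◇r is false at g.
    At g: □q is true, ◇¬◇(¬r ∨ q) is false, so □q ∨ ◇¬◇(¬r ∨ q) is true.
      At g: □q requires q at every successor {b, g}.
        At b: q is true.
        At g: q is true.
      So □q is true at g.
      At g: ◇¬◇(¬r ∨ q) requires ¬◇(¬r ∨ q) at some successor in {b, g}.
        At b: ¬◇(¬r ∨ q) is false.
        At g: ¬◇(¬r ∨ q) is false.
      So ◇¬◇(¬r ∨ q) is false at g.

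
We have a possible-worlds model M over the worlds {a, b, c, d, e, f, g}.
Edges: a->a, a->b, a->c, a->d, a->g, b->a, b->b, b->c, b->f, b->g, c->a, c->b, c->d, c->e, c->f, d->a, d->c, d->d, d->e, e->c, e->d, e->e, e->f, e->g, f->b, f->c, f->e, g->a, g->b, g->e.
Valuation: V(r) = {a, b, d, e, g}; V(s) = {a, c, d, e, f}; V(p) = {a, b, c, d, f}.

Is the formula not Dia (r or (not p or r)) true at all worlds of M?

No

Let φ = not Dia (r or (not p or r)). Evaluate φ at each world:
  a (successors {a, b, c, d, g}): φ is false.
  b (successors {a, b, c, f, g}): φ is false.
  c (successors {a, b, d, e, f}): φ is false.
  d (successors {a, c, d, e}): φ is false.
  e (successors {c, d, e, f, g}): φ is false.
  f (successors {b, c, e}): φ is false.
  g (successors {a, b, e}): φ is false.
Detail at a (counterexample):
  At a: Dia (r or (not p or r)) is true, so not Dia (r or (not p or r)) is false.
    At a: Dia (r or (not p or r)) requires r or (not p or r) at some successor in {a, b, c, d, g}.
      r or (not p or r) holds at a, so Dia (r or (not p or r)) is true at a.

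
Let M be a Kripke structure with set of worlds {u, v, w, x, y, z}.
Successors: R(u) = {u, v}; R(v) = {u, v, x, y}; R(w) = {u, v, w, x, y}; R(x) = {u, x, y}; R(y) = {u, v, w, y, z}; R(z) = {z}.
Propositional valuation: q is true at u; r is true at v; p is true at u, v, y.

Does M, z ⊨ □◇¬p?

Recall that □ψ holds at a world iff ψ holds at every accessible world, and ◇ψ holds iff ψ holds at some accessible world.
At z: □◇¬p requires ◇¬p at every successor {z}.
    At z: ◇¬p requires ¬p at some successor in {z}.
      ¬p holds at z, so ◇¬p is true at z.
So □◇¬p is true at z.

Yes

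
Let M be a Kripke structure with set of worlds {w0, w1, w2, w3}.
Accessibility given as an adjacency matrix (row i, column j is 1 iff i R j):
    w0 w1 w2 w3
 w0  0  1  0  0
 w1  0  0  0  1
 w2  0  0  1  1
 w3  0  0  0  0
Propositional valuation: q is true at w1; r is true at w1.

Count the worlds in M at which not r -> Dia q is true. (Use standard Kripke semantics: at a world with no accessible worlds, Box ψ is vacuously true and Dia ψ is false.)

2

Let φ = not r -> Dia q. Evaluate φ at each world:
  w0 (successors {w1}): φ is true.
  w1 (successors {w3}): φ is true.
  w2 (successors {w2, w3}): φ is false.
  w3 (successors ∅): φ is false.
For instance, at w0:
  At w0: not r is true, Dia q is true, so not r -> Dia q is true.
    At w0: Dia q requires q at some successor in {w1}.
      q holds at w1, so Dia q is true at w0.
Satisfying worlds: {w0, w1}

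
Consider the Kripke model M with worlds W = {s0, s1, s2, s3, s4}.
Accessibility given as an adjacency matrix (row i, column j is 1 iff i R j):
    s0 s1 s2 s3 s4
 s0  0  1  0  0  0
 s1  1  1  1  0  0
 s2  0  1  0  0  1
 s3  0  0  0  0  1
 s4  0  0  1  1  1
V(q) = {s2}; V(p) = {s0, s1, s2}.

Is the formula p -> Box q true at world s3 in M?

At s3: p is false, Box q is false, so p -> Box q is true.
  At s3: Box q requires q at every successor {s4}.
    q fails at s4, so Box q is false at s3.

Yes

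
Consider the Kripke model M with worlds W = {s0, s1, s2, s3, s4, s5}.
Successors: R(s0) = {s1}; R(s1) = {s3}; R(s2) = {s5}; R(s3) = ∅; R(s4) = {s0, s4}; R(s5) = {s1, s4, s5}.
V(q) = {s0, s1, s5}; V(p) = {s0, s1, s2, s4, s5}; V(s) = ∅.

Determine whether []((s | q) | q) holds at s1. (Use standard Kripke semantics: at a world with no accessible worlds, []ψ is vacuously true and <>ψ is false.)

No

Recall that []ψ holds at a world iff ψ holds at every accessible world, and <>ψ holds iff ψ holds at some accessible world.
At s1: []((s | q) | q) requires (s | q) | q at every successor {s3}.
  (s | q) | q fails at s3, so []((s | q) | q) is false at s1.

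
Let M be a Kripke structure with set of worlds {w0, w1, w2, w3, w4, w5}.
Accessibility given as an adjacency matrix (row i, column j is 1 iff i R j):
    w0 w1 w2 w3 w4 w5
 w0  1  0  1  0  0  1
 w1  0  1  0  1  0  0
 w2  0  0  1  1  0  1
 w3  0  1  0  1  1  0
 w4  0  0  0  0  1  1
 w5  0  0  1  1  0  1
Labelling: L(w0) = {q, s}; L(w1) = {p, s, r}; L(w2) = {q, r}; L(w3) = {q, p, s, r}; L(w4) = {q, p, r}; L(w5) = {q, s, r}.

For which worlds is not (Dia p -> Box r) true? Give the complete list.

none

Let φ = not (Dia p -> Box r). Evaluate φ at each world:
  w0 (successors {w0, w2, w5}): φ is false.
  w1 (successors {w1, w3}): φ is false.
  w2 (successors {w2, w3, w5}): φ is false.
  w3 (successors {w1, w3, w4}): φ is false.
  w4 (successors {w4, w5}): φ is false.
  w5 (successors {w2, w3, w5}): φ is false.
For instance, at w2:
  At w2: Dia p -> Box r is true, so not (Dia p -> Box r) is false.
    At w2: Dia p is true, Box r is true, so Dia p -> Box r is true.
      At w2: Dia p requires p at some successor in {w2, w3, w5}.
        p holds at w3, so Dia p is true at w2.
      At w2: Box r requires r at every successor {w2, w3, w5}.
        At w2: r is true.
        At w3: r is true.
        At w5: r is true.
      So Box r is true at w2.
Satisfying worlds: none.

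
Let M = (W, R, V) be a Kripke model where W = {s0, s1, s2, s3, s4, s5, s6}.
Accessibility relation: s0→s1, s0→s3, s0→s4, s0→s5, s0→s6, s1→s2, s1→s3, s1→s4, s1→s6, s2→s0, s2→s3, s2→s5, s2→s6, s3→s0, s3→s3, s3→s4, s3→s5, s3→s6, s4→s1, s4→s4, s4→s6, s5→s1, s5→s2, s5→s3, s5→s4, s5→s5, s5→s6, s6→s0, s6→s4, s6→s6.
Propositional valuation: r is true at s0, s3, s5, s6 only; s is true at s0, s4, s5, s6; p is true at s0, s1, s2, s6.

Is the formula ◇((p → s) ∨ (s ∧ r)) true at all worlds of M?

Yes

Let φ = ◇((p → s) ∨ (s ∧ r)). Evaluate φ at each world:
  s0 (successors {s1, s3, s4, s5, s6}): φ is true.
  s1 (successors {s2, s3, s4, s6}): φ is true.
  s2 (successors {s0, s3, s5, s6}): φ is true.
  s3 (successors {s0, s3, s4, s5, s6}): φ is true.
  s4 (successors {s1, s4, s6}): φ is true.
  s5 (successors {s1, s2, s3, s4, s5, s6}): φ is true.
  s6 (successors {s0, s4, s6}): φ is true.
For instance, at s6:
  At s6: ◇((p → s) ∨ (s ∧ r)) requires (p → s) ∨ (s ∧ r) at some successor in {s0, s4, s6}.
    (p → s) ∨ (s ∧ r) holds at s0, so ◇((p → s) ∨ (s ∧ r)) is true at s6.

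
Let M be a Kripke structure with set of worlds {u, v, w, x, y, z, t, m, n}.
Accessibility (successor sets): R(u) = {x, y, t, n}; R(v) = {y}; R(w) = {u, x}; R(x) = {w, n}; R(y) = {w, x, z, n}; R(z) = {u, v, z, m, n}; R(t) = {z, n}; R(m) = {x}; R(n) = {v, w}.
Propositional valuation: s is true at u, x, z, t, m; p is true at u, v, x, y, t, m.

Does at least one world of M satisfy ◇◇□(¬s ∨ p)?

Recall that □ψ holds at a world iff ψ holds at every accessible world, and ◇ψ holds iff ψ holds at some accessible world.
Let φ = ◇◇□(¬s ∨ p). Evaluate φ at each world:
  u (successors {x, y, t, n}): φ is true.
  v (successors {y}): φ is true.
  w (successors {u, x}): φ is true.
  x (successors {w, n}): φ is true.
  y (successors {w, x, z, n}): φ is true.
  z (successors {u, v, z, m, n}): φ is true.
  t (successors {z, n}): φ is true.
  m (successors {x}): φ is true.
  n (successors {v, w}): φ is true.
Detail at u (witness):
  At u: ◇◇□(¬s ∨ p) requires ◇□(¬s ∨ p) at some successor in {x, y, t, n}.
    ◇□(¬s ∨ p) holds at x, so ◇◇□(¬s ∨ p) is true at u.
      At x: ◇□(¬s ∨ p) requires □(¬s ∨ p) at some successor in {w, n}.
        □(¬s ∨ p) holds at w, so ◇□(¬s ∨ p) is true at x.

Yes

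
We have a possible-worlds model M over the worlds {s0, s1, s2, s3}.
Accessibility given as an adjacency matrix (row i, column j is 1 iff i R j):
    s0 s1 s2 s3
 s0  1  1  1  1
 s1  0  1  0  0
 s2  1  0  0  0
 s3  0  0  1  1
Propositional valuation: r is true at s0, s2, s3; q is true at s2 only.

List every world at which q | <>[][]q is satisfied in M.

Let φ = q | <>[][]q. Evaluate φ at each world:
  s0 (successors {s0, s1, s2, s3}): φ is false.
  s1 (successors {s1}): φ is false.
  s2 (successors {s0}): φ is true.
  s3 (successors {s2, s3}): φ is false.
For instance, at s2:
  At s2: q is true, <>[][]q is false, so q | <>[][]q is true.
    At s2: <>[][]q requires [][]q at some successor in {s0}.
      At s0: [][]q is false.
    So <>[][]q is false at s2.
Satisfying worlds: {s2}

s2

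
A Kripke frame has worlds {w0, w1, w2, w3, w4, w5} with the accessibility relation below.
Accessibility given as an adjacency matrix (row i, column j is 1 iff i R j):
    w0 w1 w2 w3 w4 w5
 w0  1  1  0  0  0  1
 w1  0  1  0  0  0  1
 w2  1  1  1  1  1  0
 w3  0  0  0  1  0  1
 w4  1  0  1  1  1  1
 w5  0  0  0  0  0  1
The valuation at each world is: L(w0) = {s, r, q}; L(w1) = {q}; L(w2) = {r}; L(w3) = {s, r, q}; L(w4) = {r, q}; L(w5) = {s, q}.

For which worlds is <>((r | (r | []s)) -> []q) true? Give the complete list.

w0, w1, w2, w3, w4, w5

Recall that []ψ holds at a world iff ψ holds at every accessible world, and <>ψ holds iff ψ holds at some accessible world.
Let φ = <>((r | (r | []s)) -> []q). Evaluate φ at each world:
  w0 (successors {w0, w1, w5}): φ is true.
  w1 (successors {w1, w5}): φ is true.
  w2 (successors {w0, w1, w2, w3, w4}): φ is true.
  w3 (successors {w3, w5}): φ is true.
  w4 (successors {w0, w2, w3, w4, w5}): φ is true.
  w5 (successors {w5}): φ is true.
For instance, at w4:
  At w4: <>((r | (r | []s)) -> []q) requires (r | (r | []s)) -> []q at some successor in {w0, w2, w3, w4, w5}.
    (r | (r | []s)) -> []q holds at w0, so <>((r | (r | []s)) -> []q) is true at w4.
      At w0: r | (r | []s) is true, []q is true, so (r | (r | []s)) -> []q is true.
Satisfying worlds: {w0, w1, w2, w3, w4, w5}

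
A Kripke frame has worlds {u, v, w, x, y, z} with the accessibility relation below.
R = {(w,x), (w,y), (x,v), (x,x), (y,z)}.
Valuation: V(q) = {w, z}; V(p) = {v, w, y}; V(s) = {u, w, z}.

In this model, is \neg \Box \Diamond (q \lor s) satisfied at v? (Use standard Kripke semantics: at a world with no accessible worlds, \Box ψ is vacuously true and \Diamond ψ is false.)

No

At v: \Box \Diamond (q \lor s) is true, so \neg \Box \Diamond (q \lor s) is false.
  At v: no accessible worlds, so \Box \Diamond (q \lor s) holds vacuously.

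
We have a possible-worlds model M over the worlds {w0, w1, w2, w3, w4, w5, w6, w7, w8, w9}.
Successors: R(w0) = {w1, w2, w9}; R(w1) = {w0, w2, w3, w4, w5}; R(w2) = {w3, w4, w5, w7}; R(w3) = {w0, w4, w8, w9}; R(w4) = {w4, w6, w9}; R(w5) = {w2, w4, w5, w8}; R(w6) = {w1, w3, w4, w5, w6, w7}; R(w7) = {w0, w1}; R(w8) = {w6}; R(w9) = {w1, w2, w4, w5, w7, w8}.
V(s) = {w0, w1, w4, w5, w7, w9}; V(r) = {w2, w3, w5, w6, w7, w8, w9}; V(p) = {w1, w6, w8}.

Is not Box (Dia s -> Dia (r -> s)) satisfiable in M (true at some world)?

Recall that Box ψ holds at a world iff ψ holds at every accessible world, and Dia ψ holds iff ψ holds at some accessible world.
Let φ = not Box (Dia s -> Dia (r -> s)). Evaluate φ at each world:
  w0 (successors {w1, w2, w9}): φ is false.
  w1 (successors {w0, w2, w3, w4, w5}): φ is false.
  w2 (successors {w3, w4, w5, w7}): φ is false.
  w3 (successors {w0, w4, w8, w9}): φ is false.
  w4 (successors {w4, w6, w9}): φ is false.
  w5 (successors {w2, w4, w5, w8}): φ is false.
  w6 (successors {w1, w3, w4, w5, w6, w7}): φ is false.
  w7 (successors {w0, w1}): φ is false.
  w8 (successors {w6}): φ is false.
  w9 (successors {w1, w2, w4, w5, w7, w8}): φ is false.
For instance, at w9:
  At w9: Box (Dia s -> Dia (r -> s)) is true, so not Box (Dia s -> Dia (r -> s)) is false.
    At w9: Box (Dia s -> Dia (r -> s)) requires Dia s -> Dia (r -> s) at every successor {w1, w2, w4, w5, w7, w8}.
      At w1: Dia s -> Dia (r -> s) is true.
      At w2: Dia s -> Dia (r -> s) is true.
      At w4: Dia s -> Dia (r -> s) is true.
      At w5: Dia s -> Dia (r -> s) is true.
      At w7: Dia s -> Dia (r -> s) is true.
      At w8: Dia s -> Dia (r -> s) is true.
    So Box (Dia s -> Dia (r -> s)) is true at w9.

No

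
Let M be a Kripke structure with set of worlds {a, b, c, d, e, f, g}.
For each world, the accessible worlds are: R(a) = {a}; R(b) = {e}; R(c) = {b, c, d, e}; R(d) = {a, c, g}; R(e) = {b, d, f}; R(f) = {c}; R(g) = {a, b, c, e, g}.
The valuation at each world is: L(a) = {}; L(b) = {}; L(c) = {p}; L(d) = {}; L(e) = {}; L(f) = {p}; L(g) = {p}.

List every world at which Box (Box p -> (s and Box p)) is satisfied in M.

a, b, c, d, f, g

Let φ = Box (Box p -> (s and Box p)). Evaluate φ at each world:
  a (successors {a}): φ is true.
  b (successors {e}): φ is true.
  c (successors {b, c, d, e}): φ is true.
  d (successors {a, c, g}): φ is true.
  e (successors {b, d, f}): φ is false.
  f (successors {c}): φ is true.
  g (successors {a, b, c, e, g}): φ is true.
For instance, at g:
  At g: Box (Box p -> (s and Box p)) requires Box p -> (s and Box p) at every successor {a, b, c, e, g}.
    At a: Box p -> (s and Box p) is true.
    At b: Box p -> (s and Box p) is true.
    At c: Box p -> (s and Box p) is true.
    At e: Box p -> (s and Box p) is true.
    At g: Box p -> (s and Box p) is true.
  So Box (Box p -> (s and Box p)) is true at g.
Satisfying worlds: {a, b, c, d, f, g}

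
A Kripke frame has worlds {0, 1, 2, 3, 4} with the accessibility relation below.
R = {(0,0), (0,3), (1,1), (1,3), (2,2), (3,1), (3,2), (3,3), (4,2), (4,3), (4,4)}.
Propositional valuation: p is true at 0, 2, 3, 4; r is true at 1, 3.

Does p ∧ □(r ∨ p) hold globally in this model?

No

Recall that □ψ holds at a world iff ψ holds at every accessible world, and ◇ψ holds iff ψ holds at some accessible world.
Let φ = p ∧ □(r ∨ p). Evaluate φ at each world:
  0 (successors {0, 3}): φ is true.
  1 (successors {1, 3}): φ is false.
  2 (successors {2}): φ is true.
  3 (successors {1, 2, 3}): φ is true.
  4 (successors {2, 3, 4}): φ is true.
Detail at 1 (counterexample):
  At 1: p is false, □(r ∨ p) is true, so p ∧ □(r ∨ p) is false.
    At 1: □(r ∨ p) requires r ∨ p at every successor {1, 3}.
      At 1: r ∨ p is true.
      At 3: r ∨ p is true.
    So □(r ∨ p) is true at 1.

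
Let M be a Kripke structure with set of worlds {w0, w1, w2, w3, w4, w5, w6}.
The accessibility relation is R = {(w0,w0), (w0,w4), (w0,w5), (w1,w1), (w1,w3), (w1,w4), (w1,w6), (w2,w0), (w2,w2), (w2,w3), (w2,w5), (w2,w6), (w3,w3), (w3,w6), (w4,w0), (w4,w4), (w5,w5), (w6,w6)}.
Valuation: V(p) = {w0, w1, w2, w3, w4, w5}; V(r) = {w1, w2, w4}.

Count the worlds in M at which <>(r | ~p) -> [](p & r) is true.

1

Let φ = <>(r | ~p) -> [](p & r). Evaluate φ at each world:
  w0 (successors {w0, w4, w5}): φ is false.
  w1 (successors {w1, w3, w4, w6}): φ is false.
  w2 (successors {w0, w2, w3, w5, w6}): φ is false.
  w3 (successors {w3, w6}): φ is false.
  w4 (successors {w0, w4}): φ is false.
  w5 (successors {w5}): φ is true.
  w6 (successors {w6}): φ is false.
For instance, at w0:
  At w0: <>(r | ~p) is true, [](p & r) is false, so <>(r | ~p) -> [](p & r) is false.
    At w0: <>(r | ~p) requires r | ~p at some successor in {w0, w4, w5}.
      r | ~p holds at w4, so <>(r | ~p) is true at w0.
    At w0: [](p & r) requires p & r at every successor {w0, w4, w5}.
      p & r fails at w0, so [](p & r) is false at w0.
Satisfying worlds: {w5}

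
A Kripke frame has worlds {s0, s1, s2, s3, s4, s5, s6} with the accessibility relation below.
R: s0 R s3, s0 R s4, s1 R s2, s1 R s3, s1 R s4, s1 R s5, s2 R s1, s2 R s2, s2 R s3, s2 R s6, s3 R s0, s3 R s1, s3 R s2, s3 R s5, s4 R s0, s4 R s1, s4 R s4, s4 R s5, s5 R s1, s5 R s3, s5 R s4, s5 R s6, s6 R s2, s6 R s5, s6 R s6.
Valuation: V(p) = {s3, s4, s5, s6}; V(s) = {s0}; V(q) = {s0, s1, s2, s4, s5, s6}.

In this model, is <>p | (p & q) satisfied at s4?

Yes

Recall that <>ψ holds at a world iff ψ holds at some accessible world.
At s4: <>p is true, p & q is true, so <>p | (p & q) is true.
  At s4: <>p requires p at some successor in {s0, s1, s4, s5}.
    p holds at s4, so <>p is true at s4.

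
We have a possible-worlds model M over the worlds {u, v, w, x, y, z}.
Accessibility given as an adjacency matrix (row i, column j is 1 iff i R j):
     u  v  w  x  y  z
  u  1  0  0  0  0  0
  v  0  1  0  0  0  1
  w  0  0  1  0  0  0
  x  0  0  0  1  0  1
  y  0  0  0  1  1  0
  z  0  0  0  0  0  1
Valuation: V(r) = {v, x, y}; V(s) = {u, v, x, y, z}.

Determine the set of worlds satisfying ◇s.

u, v, x, y, z

Let φ = ◇s. Evaluate φ at each world:
  u (successors {u}): φ is true.
  v (successors {v, z}): φ is true.
  w (successors {w}): φ is false.
  x (successors {x, z}): φ is true.
  y (successors {x, y}): φ is true.
  z (successors {z}): φ is true.
For instance, at v:
  At v: ◇s requires s at some successor in {v, z}.
    s holds at v, so ◇s is true at v.
Satisfying worlds: {u, v, x, y, z}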